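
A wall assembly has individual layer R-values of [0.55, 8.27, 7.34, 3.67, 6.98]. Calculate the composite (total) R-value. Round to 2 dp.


R_total = 0.55 + 8.27 + 7.34 + 3.67 + 6.98 = 26.81

26.81


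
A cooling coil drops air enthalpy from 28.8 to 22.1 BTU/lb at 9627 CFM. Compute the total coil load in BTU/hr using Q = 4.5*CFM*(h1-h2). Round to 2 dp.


Q = 4.5 * 9627 * (28.8 - 22.1) = 290254.05 BTU/hr

290254.05 BTU/hr


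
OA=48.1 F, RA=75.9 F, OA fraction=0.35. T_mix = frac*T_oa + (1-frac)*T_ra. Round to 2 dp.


T_mix = 0.35*48.1 + 0.65*75.9 = 66.17 F

66.17 F


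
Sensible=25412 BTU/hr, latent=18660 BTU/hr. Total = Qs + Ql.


Qt = 25412 + 18660 = 44072 BTU/hr

44072 BTU/hr


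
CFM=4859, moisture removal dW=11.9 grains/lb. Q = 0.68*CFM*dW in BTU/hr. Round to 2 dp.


Q = 0.68 * 4859 * 11.9 = 39319.03 BTU/hr

39319.03 BTU/hr


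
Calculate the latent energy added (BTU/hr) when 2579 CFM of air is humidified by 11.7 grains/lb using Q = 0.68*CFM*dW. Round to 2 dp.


Q = 0.68 * 2579 * 11.7 = 20518.52 BTU/hr

20518.52 BTU/hr


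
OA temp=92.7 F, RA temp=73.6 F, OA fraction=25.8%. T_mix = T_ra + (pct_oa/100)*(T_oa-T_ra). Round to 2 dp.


T_mix = 73.6 + (25.8/100)*(92.7-73.6) = 78.53 F

78.53 F


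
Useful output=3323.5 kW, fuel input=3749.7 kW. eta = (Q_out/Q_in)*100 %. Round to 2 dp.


eta = (3323.5/3749.7)*100 = 88.63 %

88.63 %


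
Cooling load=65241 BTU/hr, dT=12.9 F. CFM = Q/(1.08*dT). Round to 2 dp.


CFM = 65241 / (1.08 * 12.9) = 4682.82

4682.82 CFM


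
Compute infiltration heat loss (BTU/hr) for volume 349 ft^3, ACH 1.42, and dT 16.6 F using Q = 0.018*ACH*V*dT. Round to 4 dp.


Q = 0.018 * 1.42 * 349 * 16.6 = 148.0793 BTU/hr

148.0793 BTU/hr


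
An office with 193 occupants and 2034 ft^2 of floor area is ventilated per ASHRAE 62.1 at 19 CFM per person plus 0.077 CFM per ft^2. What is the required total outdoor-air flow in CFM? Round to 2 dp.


Total = 193*19 + 2034*0.077 = 3823.62 CFM

3823.62 CFM


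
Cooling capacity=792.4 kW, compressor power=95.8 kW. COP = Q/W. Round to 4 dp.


COP = 792.4 / 95.8 = 8.2714

8.2714


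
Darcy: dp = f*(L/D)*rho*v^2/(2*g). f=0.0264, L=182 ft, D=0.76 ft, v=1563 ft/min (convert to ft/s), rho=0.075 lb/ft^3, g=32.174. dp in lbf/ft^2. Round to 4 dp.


v_fps = 1563/60 = 26.05 ft/s
dp = 0.0264*(182/0.76)*0.075*26.05^2/(2*32.174) = 5.0004 lbf/ft^2

5.0004 lbf/ft^2


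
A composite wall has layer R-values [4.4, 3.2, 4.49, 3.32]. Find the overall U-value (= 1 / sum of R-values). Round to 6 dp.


R_total = 4.4 + 3.2 + 4.49 + 3.32 = 15.41
U = 1/15.41 = 0.064893

0.064893


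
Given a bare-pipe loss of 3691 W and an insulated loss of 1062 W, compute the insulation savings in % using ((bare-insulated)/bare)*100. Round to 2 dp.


Savings = ((3691-1062)/3691)*100 = 71.23 %

71.23 %


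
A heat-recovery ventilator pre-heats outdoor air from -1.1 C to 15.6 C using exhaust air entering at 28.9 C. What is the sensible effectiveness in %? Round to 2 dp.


eff = (15.6-(-1.1))/(28.9-(-1.1))*100 = 55.67 %

55.67 %


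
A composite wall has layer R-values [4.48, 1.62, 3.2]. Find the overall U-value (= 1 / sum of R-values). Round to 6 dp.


R_total = 4.48 + 1.62 + 3.2 = 9.30
U = 1/9.30 = 0.107527

0.107527


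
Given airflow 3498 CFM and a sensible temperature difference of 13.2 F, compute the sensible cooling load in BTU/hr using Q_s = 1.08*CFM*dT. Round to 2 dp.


Q = 1.08 * 3498 * 13.2 = 49867.49 BTU/hr

49867.49 BTU/hr


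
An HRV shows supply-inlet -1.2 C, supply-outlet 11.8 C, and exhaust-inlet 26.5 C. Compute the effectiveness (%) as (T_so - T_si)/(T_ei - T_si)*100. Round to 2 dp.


eff = (11.8-(-1.2))/(26.5-(-1.2))*100 = 46.93 %

46.93 %


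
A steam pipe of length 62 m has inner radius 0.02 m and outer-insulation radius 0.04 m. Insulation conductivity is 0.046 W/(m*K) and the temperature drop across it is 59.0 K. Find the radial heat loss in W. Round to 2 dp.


Q = 2*pi*0.046*62*59.0/ln(0.04/0.02) = 1525.30 W

1525.30 W


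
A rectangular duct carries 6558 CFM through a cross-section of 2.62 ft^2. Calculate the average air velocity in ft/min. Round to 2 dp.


V = 6558 / 2.62 = 2503.05 ft/min

2503.05 ft/min


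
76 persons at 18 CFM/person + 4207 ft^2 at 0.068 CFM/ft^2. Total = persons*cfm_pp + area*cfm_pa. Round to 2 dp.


Total = 76*18 + 4207*0.068 = 1654.08 CFM

1654.08 CFM


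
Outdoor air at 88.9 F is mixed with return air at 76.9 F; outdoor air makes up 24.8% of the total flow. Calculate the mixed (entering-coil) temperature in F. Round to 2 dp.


T_mix = 76.9 + (24.8/100)*(88.9-76.9) = 79.88 F

79.88 F


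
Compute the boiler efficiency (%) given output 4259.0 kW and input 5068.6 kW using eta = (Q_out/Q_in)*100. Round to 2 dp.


eta = (4259.0/5068.6)*100 = 84.03 %

84.03 %


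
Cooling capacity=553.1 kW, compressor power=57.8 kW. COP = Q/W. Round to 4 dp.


COP = 553.1 / 57.8 = 9.5692

9.5692


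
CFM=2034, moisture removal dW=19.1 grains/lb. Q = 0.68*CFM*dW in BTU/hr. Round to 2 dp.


Q = 0.68 * 2034 * 19.1 = 26417.59 BTU/hr

26417.59 BTU/hr


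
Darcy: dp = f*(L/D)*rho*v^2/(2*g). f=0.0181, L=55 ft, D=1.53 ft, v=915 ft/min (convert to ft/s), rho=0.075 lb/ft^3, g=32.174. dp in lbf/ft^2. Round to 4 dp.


v_fps = 915/60 = 15.25 ft/s
dp = 0.0181*(55/1.53)*0.075*15.25^2/(2*32.174) = 0.1764 lbf/ft^2

0.1764 lbf/ft^2


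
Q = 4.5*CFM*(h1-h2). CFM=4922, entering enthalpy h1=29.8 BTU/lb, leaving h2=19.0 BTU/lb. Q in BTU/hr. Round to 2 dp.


Q = 4.5 * 4922 * (29.8 - 19.0) = 239209.20 BTU/hr

239209.20 BTU/hr


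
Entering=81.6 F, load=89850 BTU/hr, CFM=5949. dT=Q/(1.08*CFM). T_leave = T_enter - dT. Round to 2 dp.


dT = 89850/(1.08*5949) = 13.9846
T_leave = 81.6 - 13.9846 = 67.62 F

67.62 F


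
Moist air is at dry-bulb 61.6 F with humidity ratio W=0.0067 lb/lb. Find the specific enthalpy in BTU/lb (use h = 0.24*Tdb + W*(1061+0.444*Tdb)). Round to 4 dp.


h = 0.24*61.6 + 0.0067*(1061+0.444*61.6) = 22.0759 BTU/lb

22.0759 BTU/lb


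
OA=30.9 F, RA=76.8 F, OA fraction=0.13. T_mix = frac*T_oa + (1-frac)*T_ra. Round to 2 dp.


T_mix = 0.13*30.9 + 0.87*76.8 = 70.83 F

70.83 F


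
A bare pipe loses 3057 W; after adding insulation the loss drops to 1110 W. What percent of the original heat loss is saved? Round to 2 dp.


Savings = ((3057-1110)/3057)*100 = 63.69 %

63.69 %


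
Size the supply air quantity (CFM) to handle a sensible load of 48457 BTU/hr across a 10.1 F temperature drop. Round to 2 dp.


CFM = 48457 / (1.08 * 10.1) = 4442.34

4442.34 CFM


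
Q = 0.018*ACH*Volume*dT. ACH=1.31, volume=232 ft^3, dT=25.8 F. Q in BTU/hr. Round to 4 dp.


Q = 0.018 * 1.31 * 232 * 25.8 = 141.1404 BTU/hr

141.1404 BTU/hr


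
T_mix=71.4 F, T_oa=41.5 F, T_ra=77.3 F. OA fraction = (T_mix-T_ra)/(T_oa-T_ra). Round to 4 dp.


frac = (71.4 - 77.3) / (41.5 - 77.3) = 0.1648

0.1648


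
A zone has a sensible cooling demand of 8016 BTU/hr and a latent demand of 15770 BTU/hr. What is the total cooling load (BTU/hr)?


Qt = 8016 + 15770 = 23786 BTU/hr

23786 BTU/hr


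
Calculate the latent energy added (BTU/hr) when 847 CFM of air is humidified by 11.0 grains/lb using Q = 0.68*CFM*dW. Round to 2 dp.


Q = 0.68 * 847 * 11.0 = 6335.56 BTU/hr

6335.56 BTU/hr


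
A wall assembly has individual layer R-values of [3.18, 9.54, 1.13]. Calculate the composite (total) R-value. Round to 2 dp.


R_total = 3.18 + 9.54 + 1.13 = 13.85

13.85


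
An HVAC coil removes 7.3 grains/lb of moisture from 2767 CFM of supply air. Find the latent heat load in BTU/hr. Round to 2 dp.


Q = 0.68 * 2767 * 7.3 = 13735.39 BTU/hr

13735.39 BTU/hr


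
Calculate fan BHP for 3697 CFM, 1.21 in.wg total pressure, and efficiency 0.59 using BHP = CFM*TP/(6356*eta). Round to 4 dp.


BHP = 3697 * 1.21 / (6356 * 0.59) = 1.1929 hp

1.1929 hp


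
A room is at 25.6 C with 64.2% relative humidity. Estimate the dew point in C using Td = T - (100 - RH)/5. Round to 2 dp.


Td = 25.6 - (100-64.2)/5 = 18.44 C

18.44 C


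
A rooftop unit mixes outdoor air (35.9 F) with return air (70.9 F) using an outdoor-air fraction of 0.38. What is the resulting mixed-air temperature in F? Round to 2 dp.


T_mix = 0.38*35.9 + 0.62*70.9 = 57.60 F

57.60 F


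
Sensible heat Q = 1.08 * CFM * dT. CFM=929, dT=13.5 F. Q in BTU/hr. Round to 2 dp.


Q = 1.08 * 929 * 13.5 = 13544.82 BTU/hr

13544.82 BTU/hr


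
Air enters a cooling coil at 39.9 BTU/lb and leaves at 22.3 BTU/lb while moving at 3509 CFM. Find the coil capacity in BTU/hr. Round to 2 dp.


Q = 4.5 * 3509 * (39.9 - 22.3) = 277912.80 BTU/hr

277912.80 BTU/hr


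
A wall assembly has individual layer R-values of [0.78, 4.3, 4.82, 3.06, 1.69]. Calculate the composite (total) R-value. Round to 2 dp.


R_total = 0.78 + 4.3 + 4.82 + 3.06 + 1.69 = 14.65

14.65


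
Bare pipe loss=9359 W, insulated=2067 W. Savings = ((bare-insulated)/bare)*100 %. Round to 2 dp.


Savings = ((9359-2067)/9359)*100 = 77.91 %

77.91 %


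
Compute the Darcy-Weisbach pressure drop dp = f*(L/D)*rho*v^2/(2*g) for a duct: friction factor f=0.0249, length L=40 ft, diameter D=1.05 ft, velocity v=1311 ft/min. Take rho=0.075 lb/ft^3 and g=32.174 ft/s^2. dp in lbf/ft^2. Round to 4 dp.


v_fps = 1311/60 = 21.85 ft/s
dp = 0.0249*(40/1.05)*0.075*21.85^2/(2*32.174) = 0.5278 lbf/ft^2

0.5278 lbf/ft^2


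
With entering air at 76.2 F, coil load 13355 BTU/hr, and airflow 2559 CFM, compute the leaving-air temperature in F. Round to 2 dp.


dT = 13355/(1.08*2559) = 4.8323
T_leave = 76.2 - 4.8323 = 71.37 F

71.37 F


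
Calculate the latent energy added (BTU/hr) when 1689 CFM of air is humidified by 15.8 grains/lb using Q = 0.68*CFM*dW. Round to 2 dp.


Q = 0.68 * 1689 * 15.8 = 18146.62 BTU/hr

18146.62 BTU/hr


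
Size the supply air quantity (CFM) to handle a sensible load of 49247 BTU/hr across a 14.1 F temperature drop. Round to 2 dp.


CFM = 49247 / (1.08 * 14.1) = 3233.98

3233.98 CFM


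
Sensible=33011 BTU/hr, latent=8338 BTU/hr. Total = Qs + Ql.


Qt = 33011 + 8338 = 41349 BTU/hr

41349 BTU/hr


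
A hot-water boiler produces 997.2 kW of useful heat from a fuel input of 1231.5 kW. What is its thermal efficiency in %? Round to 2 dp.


eta = (997.2/1231.5)*100 = 80.97 %

80.97 %


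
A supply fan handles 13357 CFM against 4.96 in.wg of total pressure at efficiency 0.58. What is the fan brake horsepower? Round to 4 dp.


BHP = 13357 * 4.96 / (6356 * 0.58) = 17.9713 hp

17.9713 hp


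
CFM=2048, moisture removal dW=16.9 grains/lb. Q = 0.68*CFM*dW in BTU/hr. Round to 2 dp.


Q = 0.68 * 2048 * 16.9 = 23535.62 BTU/hr

23535.62 BTU/hr


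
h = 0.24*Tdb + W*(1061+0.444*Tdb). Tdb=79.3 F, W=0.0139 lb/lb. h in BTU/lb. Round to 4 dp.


h = 0.24*79.3 + 0.0139*(1061+0.444*79.3) = 34.2693 BTU/lb

34.2693 BTU/lb


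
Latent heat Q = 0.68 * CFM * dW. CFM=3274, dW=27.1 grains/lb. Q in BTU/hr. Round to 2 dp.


Q = 0.68 * 3274 * 27.1 = 60333.27 BTU/hr

60333.27 BTU/hr


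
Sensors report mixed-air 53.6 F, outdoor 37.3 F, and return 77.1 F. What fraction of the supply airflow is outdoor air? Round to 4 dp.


frac = (53.6 - 77.1) / (37.3 - 77.1) = 0.5905

0.5905


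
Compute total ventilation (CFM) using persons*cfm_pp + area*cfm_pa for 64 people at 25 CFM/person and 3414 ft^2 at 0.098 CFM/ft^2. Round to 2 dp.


Total = 64*25 + 3414*0.098 = 1934.57 CFM

1934.57 CFM


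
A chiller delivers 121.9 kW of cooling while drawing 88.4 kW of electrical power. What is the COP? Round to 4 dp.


COP = 121.9 / 88.4 = 1.3790

1.3790


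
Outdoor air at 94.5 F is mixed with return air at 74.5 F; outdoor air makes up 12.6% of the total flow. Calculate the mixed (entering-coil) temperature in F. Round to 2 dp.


T_mix = 74.5 + (12.6/100)*(94.5-74.5) = 77.02 F

77.02 F


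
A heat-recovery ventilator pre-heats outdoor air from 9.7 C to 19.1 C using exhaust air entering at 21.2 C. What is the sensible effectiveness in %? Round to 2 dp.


eff = (19.1-9.7)/(21.2-9.7)*100 = 81.74 %

81.74 %


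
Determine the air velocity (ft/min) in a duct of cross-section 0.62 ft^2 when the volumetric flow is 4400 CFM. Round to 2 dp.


V = 4400 / 0.62 = 7096.77 ft/min

7096.77 ft/min


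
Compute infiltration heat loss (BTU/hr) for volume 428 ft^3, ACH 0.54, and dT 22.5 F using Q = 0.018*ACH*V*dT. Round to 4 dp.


Q = 0.018 * 0.54 * 428 * 22.5 = 93.6036 BTU/hr

93.6036 BTU/hr


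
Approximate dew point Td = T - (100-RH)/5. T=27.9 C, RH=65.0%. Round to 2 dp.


Td = 27.9 - (100-65.0)/5 = 20.90 C

20.90 C


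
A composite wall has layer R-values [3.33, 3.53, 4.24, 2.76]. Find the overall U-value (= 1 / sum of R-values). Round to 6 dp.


R_total = 3.33 + 3.53 + 4.24 + 2.76 = 13.86
U = 1/13.86 = 0.072150

0.072150


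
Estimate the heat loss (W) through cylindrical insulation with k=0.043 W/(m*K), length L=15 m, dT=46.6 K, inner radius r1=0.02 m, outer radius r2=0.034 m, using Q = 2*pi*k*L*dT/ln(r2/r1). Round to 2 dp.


Q = 2*pi*0.043*15*46.6/ln(0.034/0.02) = 355.91 W

355.91 W


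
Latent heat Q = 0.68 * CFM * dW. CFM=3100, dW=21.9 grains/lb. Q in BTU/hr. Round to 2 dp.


Q = 0.68 * 3100 * 21.9 = 46165.20 BTU/hr

46165.20 BTU/hr


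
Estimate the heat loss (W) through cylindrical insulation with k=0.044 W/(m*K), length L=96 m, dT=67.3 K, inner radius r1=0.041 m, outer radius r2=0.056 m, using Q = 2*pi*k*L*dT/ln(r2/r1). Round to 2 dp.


Q = 2*pi*0.044*96*67.3/ln(0.056/0.041) = 5728.90 W

5728.90 W


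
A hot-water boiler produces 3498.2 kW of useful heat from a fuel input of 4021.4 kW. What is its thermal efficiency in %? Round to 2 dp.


eta = (3498.2/4021.4)*100 = 86.99 %

86.99 %


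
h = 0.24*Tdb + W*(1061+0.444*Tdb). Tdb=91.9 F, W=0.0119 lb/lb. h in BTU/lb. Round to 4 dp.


h = 0.24*91.9 + 0.0119*(1061+0.444*91.9) = 35.1675 BTU/lb

35.1675 BTU/lb


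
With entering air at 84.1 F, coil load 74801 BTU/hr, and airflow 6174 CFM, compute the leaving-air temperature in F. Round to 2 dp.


dT = 74801/(1.08*6174) = 11.2180
T_leave = 84.1 - 11.2180 = 72.88 F

72.88 F


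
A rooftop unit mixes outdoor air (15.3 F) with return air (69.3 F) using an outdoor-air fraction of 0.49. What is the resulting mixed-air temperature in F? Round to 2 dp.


T_mix = 0.49*15.3 + 0.51*69.3 = 42.84 F

42.84 F


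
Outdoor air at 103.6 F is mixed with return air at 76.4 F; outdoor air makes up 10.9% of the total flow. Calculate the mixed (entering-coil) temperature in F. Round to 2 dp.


T_mix = 76.4 + (10.9/100)*(103.6-76.4) = 79.36 F

79.36 F


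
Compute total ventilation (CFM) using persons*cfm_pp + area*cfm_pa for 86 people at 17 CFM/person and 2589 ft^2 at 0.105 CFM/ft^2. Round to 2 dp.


Total = 86*17 + 2589*0.105 = 1733.85 CFM

1733.85 CFM


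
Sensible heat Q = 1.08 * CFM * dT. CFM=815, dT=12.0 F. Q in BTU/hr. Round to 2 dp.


Q = 1.08 * 815 * 12.0 = 10562.40 BTU/hr

10562.40 BTU/hr


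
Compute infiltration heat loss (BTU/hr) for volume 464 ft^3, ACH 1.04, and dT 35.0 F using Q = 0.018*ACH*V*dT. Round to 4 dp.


Q = 0.018 * 1.04 * 464 * 35.0 = 304.0128 BTU/hr

304.0128 BTU/hr


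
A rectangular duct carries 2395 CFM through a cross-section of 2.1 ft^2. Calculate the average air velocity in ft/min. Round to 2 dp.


V = 2395 / 2.1 = 1140.48 ft/min

1140.48 ft/min


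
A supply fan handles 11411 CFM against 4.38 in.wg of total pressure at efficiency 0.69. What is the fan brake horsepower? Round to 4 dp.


BHP = 11411 * 4.38 / (6356 * 0.69) = 11.3963 hp

11.3963 hp


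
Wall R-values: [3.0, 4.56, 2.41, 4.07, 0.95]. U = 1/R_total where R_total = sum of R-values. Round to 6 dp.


R_total = 3.0 + 4.56 + 2.41 + 4.07 + 0.95 = 14.99
U = 1/14.99 = 0.066711

0.066711


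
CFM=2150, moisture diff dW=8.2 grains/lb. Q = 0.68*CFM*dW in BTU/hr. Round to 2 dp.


Q = 0.68 * 2150 * 8.2 = 11988.40 BTU/hr

11988.40 BTU/hr


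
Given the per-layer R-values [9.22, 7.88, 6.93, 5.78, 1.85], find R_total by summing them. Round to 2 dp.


R_total = 9.22 + 7.88 + 6.93 + 5.78 + 1.85 = 31.66

31.66


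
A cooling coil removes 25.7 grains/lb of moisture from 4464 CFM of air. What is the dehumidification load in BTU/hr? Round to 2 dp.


Q = 0.68 * 4464 * 25.7 = 78012.86 BTU/hr

78012.86 BTU/hr


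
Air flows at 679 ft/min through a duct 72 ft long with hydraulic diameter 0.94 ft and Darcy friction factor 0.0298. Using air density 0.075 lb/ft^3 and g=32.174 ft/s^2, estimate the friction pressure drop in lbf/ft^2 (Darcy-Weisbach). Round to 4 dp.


v_fps = 679/60 = 11.3167 ft/s
dp = 0.0298*(72/0.94)*0.075*11.3167^2/(2*32.174) = 0.3407 lbf/ft^2

0.3407 lbf/ft^2


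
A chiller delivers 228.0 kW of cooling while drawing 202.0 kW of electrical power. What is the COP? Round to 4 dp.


COP = 228.0 / 202.0 = 1.1287

1.1287


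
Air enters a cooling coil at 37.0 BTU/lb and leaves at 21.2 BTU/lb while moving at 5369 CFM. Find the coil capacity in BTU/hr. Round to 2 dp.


Q = 4.5 * 5369 * (37.0 - 21.2) = 381735.90 BTU/hr

381735.90 BTU/hr


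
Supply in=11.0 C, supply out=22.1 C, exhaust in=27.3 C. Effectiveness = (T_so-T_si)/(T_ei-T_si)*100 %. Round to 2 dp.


eff = (22.1-11.0)/(27.3-11.0)*100 = 68.10 %

68.10 %


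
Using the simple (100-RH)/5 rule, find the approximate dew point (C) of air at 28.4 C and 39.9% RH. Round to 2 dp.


Td = 28.4 - (100-39.9)/5 = 16.38 C

16.38 C


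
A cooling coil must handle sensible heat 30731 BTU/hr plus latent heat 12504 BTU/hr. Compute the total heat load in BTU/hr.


Qt = 30731 + 12504 = 43235 BTU/hr

43235 BTU/hr


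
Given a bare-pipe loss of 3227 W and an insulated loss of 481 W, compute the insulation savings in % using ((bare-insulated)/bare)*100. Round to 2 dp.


Savings = ((3227-481)/3227)*100 = 85.09 %

85.09 %


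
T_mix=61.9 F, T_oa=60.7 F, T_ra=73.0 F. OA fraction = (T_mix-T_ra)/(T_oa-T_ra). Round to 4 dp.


frac = (61.9 - 73.0) / (60.7 - 73.0) = 0.9024

0.9024


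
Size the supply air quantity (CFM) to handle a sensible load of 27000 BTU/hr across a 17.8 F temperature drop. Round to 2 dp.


CFM = 27000 / (1.08 * 17.8) = 1404.49

1404.49 CFM


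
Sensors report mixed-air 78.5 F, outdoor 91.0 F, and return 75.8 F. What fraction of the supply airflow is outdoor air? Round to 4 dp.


frac = (78.5 - 75.8) / (91.0 - 75.8) = 0.1776

0.1776


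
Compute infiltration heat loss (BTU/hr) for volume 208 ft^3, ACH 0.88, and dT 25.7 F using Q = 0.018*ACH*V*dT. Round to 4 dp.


Q = 0.018 * 0.88 * 208 * 25.7 = 84.6743 BTU/hr

84.6743 BTU/hr


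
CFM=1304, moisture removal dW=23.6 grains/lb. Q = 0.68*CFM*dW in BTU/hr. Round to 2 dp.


Q = 0.68 * 1304 * 23.6 = 20926.59 BTU/hr

20926.59 BTU/hr


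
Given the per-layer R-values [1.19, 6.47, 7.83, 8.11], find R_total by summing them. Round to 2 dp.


R_total = 1.19 + 6.47 + 7.83 + 8.11 = 23.60

23.60


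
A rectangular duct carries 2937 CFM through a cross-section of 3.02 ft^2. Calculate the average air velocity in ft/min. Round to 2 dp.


V = 2937 / 3.02 = 972.52 ft/min

972.52 ft/min


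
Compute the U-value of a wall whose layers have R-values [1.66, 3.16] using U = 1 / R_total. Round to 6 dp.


R_total = 1.66 + 3.16 = 4.82
U = 1/4.82 = 0.207469

0.207469


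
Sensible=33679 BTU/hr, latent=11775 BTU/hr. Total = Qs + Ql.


Qt = 33679 + 11775 = 45454 BTU/hr

45454 BTU/hr


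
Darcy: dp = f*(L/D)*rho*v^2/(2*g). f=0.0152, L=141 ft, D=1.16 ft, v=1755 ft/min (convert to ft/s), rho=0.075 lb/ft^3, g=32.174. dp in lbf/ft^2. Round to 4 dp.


v_fps = 1755/60 = 29.25 ft/s
dp = 0.0152*(141/1.16)*0.075*29.25^2/(2*32.174) = 1.8424 lbf/ft^2

1.8424 lbf/ft^2


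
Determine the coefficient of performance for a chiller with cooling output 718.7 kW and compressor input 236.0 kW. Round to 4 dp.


COP = 718.7 / 236.0 = 3.0453

3.0453


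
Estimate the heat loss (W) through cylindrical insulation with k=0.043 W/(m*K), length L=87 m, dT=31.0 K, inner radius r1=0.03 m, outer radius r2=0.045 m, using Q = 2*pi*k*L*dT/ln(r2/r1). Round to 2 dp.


Q = 2*pi*0.043*87*31.0/ln(0.045/0.03) = 1797.11 W

1797.11 W


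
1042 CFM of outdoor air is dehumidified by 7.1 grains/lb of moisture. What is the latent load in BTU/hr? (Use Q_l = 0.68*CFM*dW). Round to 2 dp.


Q = 0.68 * 1042 * 7.1 = 5030.78 BTU/hr

5030.78 BTU/hr


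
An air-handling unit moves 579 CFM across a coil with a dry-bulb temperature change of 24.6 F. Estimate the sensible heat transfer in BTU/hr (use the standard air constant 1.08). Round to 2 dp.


Q = 1.08 * 579 * 24.6 = 15382.87 BTU/hr

15382.87 BTU/hr


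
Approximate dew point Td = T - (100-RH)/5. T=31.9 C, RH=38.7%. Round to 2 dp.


Td = 31.9 - (100-38.7)/5 = 19.64 C

19.64 C


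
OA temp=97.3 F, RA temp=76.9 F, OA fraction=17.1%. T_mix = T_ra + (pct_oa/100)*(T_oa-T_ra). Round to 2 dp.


T_mix = 76.9 + (17.1/100)*(97.3-76.9) = 80.39 F

80.39 F


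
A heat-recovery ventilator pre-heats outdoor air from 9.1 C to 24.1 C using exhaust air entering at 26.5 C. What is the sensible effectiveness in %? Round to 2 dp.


eff = (24.1-9.1)/(26.5-9.1)*100 = 86.21 %

86.21 %


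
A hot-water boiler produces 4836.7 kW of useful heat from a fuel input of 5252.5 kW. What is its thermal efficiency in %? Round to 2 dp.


eta = (4836.7/5252.5)*100 = 92.08 %

92.08 %


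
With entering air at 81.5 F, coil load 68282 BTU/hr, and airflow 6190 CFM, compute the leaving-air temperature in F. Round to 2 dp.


dT = 68282/(1.08*6190) = 10.2139
T_leave = 81.5 - 10.2139 = 71.29 F

71.29 F


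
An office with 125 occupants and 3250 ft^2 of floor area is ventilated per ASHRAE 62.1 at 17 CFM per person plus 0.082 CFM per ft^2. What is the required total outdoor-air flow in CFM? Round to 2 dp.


Total = 125*17 + 3250*0.082 = 2391.50 CFM

2391.50 CFM


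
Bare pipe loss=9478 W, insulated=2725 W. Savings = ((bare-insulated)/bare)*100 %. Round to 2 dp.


Savings = ((9478-2725)/9478)*100 = 71.25 %

71.25 %


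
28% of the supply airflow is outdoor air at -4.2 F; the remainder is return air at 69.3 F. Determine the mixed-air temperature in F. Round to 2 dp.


T_mix = 0.28*(-4.2) + 0.72*69.3 = 48.72 F

48.72 F


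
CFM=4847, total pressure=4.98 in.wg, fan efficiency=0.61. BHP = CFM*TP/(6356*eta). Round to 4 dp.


BHP = 4847 * 4.98 / (6356 * 0.61) = 6.2257 hp

6.2257 hp


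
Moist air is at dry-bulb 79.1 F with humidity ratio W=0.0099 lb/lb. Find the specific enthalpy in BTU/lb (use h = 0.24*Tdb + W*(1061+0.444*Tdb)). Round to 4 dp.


h = 0.24*79.1 + 0.0099*(1061+0.444*79.1) = 29.8356 BTU/lb

29.8356 BTU/lb


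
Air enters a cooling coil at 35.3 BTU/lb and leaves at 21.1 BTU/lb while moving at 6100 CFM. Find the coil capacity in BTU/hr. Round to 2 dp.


Q = 4.5 * 6100 * (35.3 - 21.1) = 389790.00 BTU/hr

389790.00 BTU/hr


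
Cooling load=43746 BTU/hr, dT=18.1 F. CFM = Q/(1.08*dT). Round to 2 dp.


CFM = 43746 / (1.08 * 18.1) = 2237.88

2237.88 CFM


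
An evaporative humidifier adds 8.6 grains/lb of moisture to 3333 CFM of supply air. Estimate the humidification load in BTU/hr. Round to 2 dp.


Q = 0.68 * 3333 * 8.6 = 19491.38 BTU/hr

19491.38 BTU/hr


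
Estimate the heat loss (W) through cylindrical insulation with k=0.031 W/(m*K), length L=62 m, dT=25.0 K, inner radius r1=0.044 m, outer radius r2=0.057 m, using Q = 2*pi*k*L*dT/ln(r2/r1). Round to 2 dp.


Q = 2*pi*0.031*62*25.0/ln(0.057/0.044) = 1166.29 W

1166.29 W


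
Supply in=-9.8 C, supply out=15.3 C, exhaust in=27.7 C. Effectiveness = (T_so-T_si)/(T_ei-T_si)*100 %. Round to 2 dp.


eff = (15.3-(-9.8))/(27.7-(-9.8))*100 = 66.93 %

66.93 %


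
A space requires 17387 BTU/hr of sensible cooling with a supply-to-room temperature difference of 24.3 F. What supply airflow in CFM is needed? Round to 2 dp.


CFM = 17387 / (1.08 * 24.3) = 662.51

662.51 CFM


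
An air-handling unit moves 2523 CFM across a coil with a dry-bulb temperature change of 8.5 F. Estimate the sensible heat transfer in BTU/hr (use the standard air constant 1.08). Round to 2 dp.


Q = 1.08 * 2523 * 8.5 = 23161.14 BTU/hr

23161.14 BTU/hr


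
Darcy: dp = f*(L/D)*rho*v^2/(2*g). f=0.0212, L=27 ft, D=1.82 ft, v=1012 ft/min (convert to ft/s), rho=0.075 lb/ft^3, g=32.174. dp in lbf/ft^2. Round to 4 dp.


v_fps = 1012/60 = 16.8667 ft/s
dp = 0.0212*(27/1.82)*0.075*16.8667^2/(2*32.174) = 0.1043 lbf/ft^2

0.1043 lbf/ft^2


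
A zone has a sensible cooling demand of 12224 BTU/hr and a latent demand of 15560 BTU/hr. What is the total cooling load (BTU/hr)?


Qt = 12224 + 15560 = 27784 BTU/hr

27784 BTU/hr


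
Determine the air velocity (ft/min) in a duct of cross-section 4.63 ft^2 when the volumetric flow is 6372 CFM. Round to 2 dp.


V = 6372 / 4.63 = 1376.24 ft/min

1376.24 ft/min


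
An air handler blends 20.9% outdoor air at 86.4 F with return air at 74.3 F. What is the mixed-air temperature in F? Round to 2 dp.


T_mix = 74.3 + (20.9/100)*(86.4-74.3) = 76.83 F

76.83 F


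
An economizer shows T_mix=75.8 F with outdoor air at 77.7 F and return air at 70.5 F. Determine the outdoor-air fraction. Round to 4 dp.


frac = (75.8 - 70.5) / (77.7 - 70.5) = 0.7361

0.7361


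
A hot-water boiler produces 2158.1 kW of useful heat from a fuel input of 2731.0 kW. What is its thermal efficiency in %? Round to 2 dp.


eta = (2158.1/2731.0)*100 = 79.02 %

79.02 %


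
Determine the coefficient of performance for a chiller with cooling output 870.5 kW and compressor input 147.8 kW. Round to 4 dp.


COP = 870.5 / 147.8 = 5.8897

5.8897


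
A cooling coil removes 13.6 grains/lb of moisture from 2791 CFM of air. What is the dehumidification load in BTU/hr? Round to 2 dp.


Q = 0.68 * 2791 * 13.6 = 25811.17 BTU/hr

25811.17 BTU/hr


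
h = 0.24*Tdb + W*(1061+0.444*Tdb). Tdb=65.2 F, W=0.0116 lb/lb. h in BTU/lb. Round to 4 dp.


h = 0.24*65.2 + 0.0116*(1061+0.444*65.2) = 28.2914 BTU/lb

28.2914 BTU/lb


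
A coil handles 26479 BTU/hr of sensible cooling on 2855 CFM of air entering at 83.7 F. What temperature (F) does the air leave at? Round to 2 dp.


dT = 26479/(1.08*2855) = 8.5876
T_leave = 83.7 - 8.5876 = 75.11 F

75.11 F


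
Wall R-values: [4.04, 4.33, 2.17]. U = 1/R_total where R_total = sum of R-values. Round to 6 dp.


R_total = 4.04 + 4.33 + 2.17 = 10.54
U = 1/10.54 = 0.094877

0.094877


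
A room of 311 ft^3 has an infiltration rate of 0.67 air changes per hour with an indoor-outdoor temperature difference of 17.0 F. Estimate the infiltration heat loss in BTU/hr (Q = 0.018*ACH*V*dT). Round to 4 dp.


Q = 0.018 * 0.67 * 311 * 17.0 = 63.7612 BTU/hr

63.7612 BTU/hr


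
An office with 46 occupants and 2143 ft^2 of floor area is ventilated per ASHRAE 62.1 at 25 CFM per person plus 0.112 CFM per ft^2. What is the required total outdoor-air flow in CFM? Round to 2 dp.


Total = 46*25 + 2143*0.112 = 1390.02 CFM

1390.02 CFM


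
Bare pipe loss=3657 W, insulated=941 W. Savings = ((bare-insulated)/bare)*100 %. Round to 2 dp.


Savings = ((3657-941)/3657)*100 = 74.27 %

74.27 %


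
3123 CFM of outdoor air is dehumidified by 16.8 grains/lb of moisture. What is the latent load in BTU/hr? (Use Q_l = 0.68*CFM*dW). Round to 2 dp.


Q = 0.68 * 3123 * 16.8 = 35677.15 BTU/hr

35677.15 BTU/hr


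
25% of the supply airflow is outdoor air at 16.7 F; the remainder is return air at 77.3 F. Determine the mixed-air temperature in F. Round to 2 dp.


T_mix = 0.25*16.7 + 0.75*77.3 = 62.15 F

62.15 F


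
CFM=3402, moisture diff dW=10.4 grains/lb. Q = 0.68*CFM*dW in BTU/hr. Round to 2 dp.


Q = 0.68 * 3402 * 10.4 = 24058.94 BTU/hr

24058.94 BTU/hr


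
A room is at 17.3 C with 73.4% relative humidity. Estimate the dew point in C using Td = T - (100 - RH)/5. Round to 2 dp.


Td = 17.3 - (100-73.4)/5 = 11.98 C

11.98 C


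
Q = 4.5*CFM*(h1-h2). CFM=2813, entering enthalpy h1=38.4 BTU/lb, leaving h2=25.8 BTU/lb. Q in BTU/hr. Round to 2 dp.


Q = 4.5 * 2813 * (38.4 - 25.8) = 159497.10 BTU/hr

159497.10 BTU/hr


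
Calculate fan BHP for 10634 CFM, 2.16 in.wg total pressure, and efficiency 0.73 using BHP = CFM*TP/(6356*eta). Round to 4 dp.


BHP = 10634 * 2.16 / (6356 * 0.73) = 4.9504 hp

4.9504 hp


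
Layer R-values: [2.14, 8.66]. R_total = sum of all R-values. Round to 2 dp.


R_total = 2.14 + 8.66 = 10.80

10.80


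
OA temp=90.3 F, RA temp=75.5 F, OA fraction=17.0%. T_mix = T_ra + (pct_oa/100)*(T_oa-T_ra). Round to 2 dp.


T_mix = 75.5 + (17.0/100)*(90.3-75.5) = 78.02 F

78.02 F


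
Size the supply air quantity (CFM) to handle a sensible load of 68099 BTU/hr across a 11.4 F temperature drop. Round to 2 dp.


CFM = 68099 / (1.08 * 11.4) = 5531.11

5531.11 CFM


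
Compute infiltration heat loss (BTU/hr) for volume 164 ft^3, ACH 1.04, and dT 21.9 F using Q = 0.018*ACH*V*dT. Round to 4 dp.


Q = 0.018 * 1.04 * 164 * 21.9 = 67.2348 BTU/hr

67.2348 BTU/hr


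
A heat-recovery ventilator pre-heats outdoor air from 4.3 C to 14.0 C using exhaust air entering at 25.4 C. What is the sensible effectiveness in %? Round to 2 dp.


eff = (14.0-4.3)/(25.4-4.3)*100 = 45.97 %

45.97 %


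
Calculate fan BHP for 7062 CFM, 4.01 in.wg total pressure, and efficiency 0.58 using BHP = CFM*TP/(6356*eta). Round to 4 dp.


BHP = 7062 * 4.01 / (6356 * 0.58) = 7.6818 hp

7.6818 hp


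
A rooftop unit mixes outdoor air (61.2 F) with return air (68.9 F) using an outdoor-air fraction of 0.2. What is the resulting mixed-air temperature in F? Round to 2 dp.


T_mix = 0.2*61.2 + 0.8*68.9 = 67.36 F

67.36 F


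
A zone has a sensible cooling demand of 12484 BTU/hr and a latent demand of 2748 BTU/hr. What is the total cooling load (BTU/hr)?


Qt = 12484 + 2748 = 15232 BTU/hr

15232 BTU/hr


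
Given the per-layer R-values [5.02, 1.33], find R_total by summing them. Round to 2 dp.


R_total = 5.02 + 1.33 = 6.35

6.35


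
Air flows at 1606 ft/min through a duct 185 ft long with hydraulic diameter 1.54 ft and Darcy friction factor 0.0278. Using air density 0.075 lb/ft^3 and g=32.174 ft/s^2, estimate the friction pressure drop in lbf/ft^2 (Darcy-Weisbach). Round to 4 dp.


v_fps = 1606/60 = 26.7667 ft/s
dp = 0.0278*(185/1.54)*0.075*26.7667^2/(2*32.174) = 2.7888 lbf/ft^2

2.7888 lbf/ft^2


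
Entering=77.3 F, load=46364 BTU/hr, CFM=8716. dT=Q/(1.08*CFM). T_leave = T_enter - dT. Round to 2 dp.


dT = 46364/(1.08*8716) = 4.9254
T_leave = 77.3 - 4.9254 = 72.37 F

72.37 F


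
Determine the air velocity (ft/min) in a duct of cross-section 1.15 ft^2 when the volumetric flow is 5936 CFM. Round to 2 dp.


V = 5936 / 1.15 = 5161.74 ft/min

5161.74 ft/min


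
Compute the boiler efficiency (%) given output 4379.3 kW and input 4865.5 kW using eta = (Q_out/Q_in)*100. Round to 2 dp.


eta = (4379.3/4865.5)*100 = 90.01 %

90.01 %


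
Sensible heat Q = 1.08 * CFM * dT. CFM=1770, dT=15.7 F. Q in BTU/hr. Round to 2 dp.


Q = 1.08 * 1770 * 15.7 = 30012.12 BTU/hr

30012.12 BTU/hr


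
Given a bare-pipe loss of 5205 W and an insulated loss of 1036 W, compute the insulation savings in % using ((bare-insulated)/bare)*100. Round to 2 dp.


Savings = ((5205-1036)/5205)*100 = 80.10 %

80.10 %


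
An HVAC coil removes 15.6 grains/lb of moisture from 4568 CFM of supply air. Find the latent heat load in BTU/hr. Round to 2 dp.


Q = 0.68 * 4568 * 15.6 = 48457.34 BTU/hr

48457.34 BTU/hr


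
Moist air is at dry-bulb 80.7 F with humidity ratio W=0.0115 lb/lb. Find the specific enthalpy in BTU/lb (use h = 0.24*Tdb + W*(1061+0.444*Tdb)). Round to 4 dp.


h = 0.24*80.7 + 0.0115*(1061+0.444*80.7) = 31.9816 BTU/lb

31.9816 BTU/lb


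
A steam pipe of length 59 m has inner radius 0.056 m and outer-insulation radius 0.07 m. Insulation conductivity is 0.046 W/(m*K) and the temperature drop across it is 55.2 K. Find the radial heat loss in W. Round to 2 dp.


Q = 2*pi*0.046*59*55.2/ln(0.07/0.056) = 4218.37 W

4218.37 W


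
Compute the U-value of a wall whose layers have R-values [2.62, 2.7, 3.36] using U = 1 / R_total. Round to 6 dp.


R_total = 2.62 + 2.7 + 3.36 = 8.68
U = 1/8.68 = 0.115207

0.115207


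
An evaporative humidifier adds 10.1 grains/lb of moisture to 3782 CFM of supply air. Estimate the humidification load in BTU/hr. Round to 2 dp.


Q = 0.68 * 3782 * 10.1 = 25974.78 BTU/hr

25974.78 BTU/hr


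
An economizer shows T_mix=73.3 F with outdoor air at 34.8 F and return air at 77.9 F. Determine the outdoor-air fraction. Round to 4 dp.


frac = (73.3 - 77.9) / (34.8 - 77.9) = 0.1067

0.1067


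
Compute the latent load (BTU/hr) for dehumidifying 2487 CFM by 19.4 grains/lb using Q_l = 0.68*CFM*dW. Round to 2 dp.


Q = 0.68 * 2487 * 19.4 = 32808.50 BTU/hr

32808.50 BTU/hr


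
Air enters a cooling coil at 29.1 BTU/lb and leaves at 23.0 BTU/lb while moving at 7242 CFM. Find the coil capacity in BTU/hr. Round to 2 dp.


Q = 4.5 * 7242 * (29.1 - 23.0) = 198792.90 BTU/hr

198792.90 BTU/hr


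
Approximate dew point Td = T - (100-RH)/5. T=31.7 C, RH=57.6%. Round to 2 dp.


Td = 31.7 - (100-57.6)/5 = 23.22 C

23.22 C


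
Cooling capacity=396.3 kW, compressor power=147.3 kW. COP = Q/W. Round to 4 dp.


COP = 396.3 / 147.3 = 2.6904

2.6904


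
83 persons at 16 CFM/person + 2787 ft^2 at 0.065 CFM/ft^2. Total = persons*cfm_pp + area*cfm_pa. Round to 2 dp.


Total = 83*16 + 2787*0.065 = 1509.16 CFM

1509.16 CFM


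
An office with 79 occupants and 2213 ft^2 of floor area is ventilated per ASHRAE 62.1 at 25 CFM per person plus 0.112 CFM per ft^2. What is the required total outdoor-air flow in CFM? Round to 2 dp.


Total = 79*25 + 2213*0.112 = 2222.86 CFM

2222.86 CFM


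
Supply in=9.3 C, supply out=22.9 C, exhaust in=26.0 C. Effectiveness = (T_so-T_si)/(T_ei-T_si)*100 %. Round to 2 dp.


eff = (22.9-9.3)/(26.0-9.3)*100 = 81.44 %

81.44 %


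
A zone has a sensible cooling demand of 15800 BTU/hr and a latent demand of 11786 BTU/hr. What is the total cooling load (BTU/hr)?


Qt = 15800 + 11786 = 27586 BTU/hr

27586 BTU/hr


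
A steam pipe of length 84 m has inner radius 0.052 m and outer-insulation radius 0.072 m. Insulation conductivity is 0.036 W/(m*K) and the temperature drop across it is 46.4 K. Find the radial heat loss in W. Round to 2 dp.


Q = 2*pi*0.036*84*46.4/ln(0.072/0.052) = 2709.14 W

2709.14 W


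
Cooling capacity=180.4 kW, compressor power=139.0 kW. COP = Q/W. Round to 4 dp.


COP = 180.4 / 139.0 = 1.2978

1.2978


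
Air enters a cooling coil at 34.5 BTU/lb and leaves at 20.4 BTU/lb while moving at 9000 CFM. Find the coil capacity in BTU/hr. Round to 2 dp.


Q = 4.5 * 9000 * (34.5 - 20.4) = 571050.00 BTU/hr

571050.00 BTU/hr


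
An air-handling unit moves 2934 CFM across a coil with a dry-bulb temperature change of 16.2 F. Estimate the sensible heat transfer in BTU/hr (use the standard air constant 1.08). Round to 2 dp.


Q = 1.08 * 2934 * 16.2 = 51333.26 BTU/hr

51333.26 BTU/hr


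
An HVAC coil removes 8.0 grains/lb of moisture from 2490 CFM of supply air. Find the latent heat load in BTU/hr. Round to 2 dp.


Q = 0.68 * 2490 * 8.0 = 13545.60 BTU/hr

13545.60 BTU/hr


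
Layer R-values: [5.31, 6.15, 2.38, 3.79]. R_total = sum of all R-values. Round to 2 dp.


R_total = 5.31 + 6.15 + 2.38 + 3.79 = 17.63

17.63


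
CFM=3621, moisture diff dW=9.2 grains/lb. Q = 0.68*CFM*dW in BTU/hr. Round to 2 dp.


Q = 0.68 * 3621 * 9.2 = 22652.98 BTU/hr

22652.98 BTU/hr


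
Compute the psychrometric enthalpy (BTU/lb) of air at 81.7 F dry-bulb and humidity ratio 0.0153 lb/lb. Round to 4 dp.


h = 0.24*81.7 + 0.0153*(1061+0.444*81.7) = 36.3963 BTU/lb

36.3963 BTU/lb


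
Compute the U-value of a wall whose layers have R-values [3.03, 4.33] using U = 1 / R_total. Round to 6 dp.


R_total = 3.03 + 4.33 = 7.36
U = 1/7.36 = 0.135870

0.135870


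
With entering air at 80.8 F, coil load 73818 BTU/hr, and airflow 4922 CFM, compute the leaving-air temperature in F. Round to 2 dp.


dT = 73818/(1.08*4922) = 13.8866
T_leave = 80.8 - 13.8866 = 66.91 F

66.91 F


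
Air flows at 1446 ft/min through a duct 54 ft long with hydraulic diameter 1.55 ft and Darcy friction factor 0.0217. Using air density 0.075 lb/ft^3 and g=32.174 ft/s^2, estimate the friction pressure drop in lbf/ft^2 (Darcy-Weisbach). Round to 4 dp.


v_fps = 1446/60 = 24.1 ft/s
dp = 0.0217*(54/1.55)*0.075*24.1^2/(2*32.174) = 0.5118 lbf/ft^2

0.5118 lbf/ft^2


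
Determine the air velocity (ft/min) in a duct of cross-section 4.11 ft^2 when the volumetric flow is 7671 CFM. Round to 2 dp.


V = 7671 / 4.11 = 1866.42 ft/min

1866.42 ft/min


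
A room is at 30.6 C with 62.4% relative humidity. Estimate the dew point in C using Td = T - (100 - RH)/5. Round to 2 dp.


Td = 30.6 - (100-62.4)/5 = 23.08 C

23.08 C


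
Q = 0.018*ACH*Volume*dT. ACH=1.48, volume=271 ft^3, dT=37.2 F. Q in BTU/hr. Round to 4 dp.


Q = 0.018 * 1.48 * 271 * 37.2 = 268.5632 BTU/hr

268.5632 BTU/hr


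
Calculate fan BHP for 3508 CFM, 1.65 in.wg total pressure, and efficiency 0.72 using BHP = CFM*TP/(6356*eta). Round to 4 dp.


BHP = 3508 * 1.65 / (6356 * 0.72) = 1.2648 hp

1.2648 hp


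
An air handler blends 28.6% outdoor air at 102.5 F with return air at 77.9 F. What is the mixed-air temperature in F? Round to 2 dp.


T_mix = 77.9 + (28.6/100)*(102.5-77.9) = 84.94 F

84.94 F


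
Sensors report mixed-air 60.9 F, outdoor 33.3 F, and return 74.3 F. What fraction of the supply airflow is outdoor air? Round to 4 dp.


frac = (60.9 - 74.3) / (33.3 - 74.3) = 0.3268

0.3268


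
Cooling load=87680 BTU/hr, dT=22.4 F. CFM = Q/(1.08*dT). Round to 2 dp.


CFM = 87680 / (1.08 * 22.4) = 3624.34

3624.34 CFM


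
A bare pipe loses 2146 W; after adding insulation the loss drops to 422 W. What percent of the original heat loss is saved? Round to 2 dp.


Savings = ((2146-422)/2146)*100 = 80.34 %

80.34 %


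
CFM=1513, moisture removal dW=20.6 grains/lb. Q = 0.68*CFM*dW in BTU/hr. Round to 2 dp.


Q = 0.68 * 1513 * 20.6 = 21194.10 BTU/hr

21194.10 BTU/hr


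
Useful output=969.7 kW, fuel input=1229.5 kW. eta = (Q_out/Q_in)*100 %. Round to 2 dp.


eta = (969.7/1229.5)*100 = 78.87 %

78.87 %


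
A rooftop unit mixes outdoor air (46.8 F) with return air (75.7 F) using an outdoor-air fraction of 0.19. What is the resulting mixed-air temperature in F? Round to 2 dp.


T_mix = 0.19*46.8 + 0.81*75.7 = 70.21 F

70.21 F


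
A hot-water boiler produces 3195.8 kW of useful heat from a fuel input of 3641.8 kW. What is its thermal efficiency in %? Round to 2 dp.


eta = (3195.8/3641.8)*100 = 87.75 %

87.75 %


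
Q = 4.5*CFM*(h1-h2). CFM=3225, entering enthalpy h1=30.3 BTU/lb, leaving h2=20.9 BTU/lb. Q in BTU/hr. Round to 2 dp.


Q = 4.5 * 3225 * (30.3 - 20.9) = 136417.50 BTU/hr

136417.50 BTU/hr


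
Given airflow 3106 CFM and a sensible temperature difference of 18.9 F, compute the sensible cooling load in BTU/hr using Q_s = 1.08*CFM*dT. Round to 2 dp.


Q = 1.08 * 3106 * 18.9 = 63399.67 BTU/hr

63399.67 BTU/hr


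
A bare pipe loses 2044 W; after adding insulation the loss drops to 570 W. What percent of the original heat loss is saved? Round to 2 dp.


Savings = ((2044-570)/2044)*100 = 72.11 %

72.11 %


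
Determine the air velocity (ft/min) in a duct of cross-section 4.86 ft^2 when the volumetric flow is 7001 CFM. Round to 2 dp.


V = 7001 / 4.86 = 1440.53 ft/min

1440.53 ft/min


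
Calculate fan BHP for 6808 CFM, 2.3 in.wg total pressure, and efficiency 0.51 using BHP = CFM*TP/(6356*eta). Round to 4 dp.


BHP = 6808 * 2.3 / (6356 * 0.51) = 4.8305 hp

4.8305 hp
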